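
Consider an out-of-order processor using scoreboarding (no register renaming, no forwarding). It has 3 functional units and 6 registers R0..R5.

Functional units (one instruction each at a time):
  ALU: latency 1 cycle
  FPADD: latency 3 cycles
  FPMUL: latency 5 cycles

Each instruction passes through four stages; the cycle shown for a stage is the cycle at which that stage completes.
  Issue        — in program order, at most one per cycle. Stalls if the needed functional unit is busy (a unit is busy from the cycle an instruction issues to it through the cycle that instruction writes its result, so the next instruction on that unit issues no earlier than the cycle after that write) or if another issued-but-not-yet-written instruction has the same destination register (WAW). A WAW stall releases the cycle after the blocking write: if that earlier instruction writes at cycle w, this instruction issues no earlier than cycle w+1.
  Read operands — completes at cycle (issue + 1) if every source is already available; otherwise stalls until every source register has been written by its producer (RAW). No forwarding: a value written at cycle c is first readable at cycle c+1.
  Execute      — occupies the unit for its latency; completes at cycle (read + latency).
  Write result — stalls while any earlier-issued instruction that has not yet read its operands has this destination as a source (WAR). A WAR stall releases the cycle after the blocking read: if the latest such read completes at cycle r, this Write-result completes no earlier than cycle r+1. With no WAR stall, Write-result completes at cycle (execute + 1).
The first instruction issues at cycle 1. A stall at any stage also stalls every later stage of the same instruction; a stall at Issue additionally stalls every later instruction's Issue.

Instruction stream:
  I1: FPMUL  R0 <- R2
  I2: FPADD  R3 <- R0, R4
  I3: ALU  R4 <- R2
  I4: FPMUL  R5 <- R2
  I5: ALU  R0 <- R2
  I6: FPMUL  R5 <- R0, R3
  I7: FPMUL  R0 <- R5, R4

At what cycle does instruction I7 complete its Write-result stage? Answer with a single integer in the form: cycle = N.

[I1] 1/2/7/8
[I2] 2/9/12/13  (RAW R0: wait I1 write@8)
[I3] 3/4/5/10  (WAR R4: wait I2 read@9)
[I4] 9/10/15/16  (struct: FPMUL busy until I1 writes@8)
[I5] 11/12/13/14  (struct: ALU busy until I3 writes@10)
[I6] 17/18/23/24  (struct: FPMUL busy until I4 writes@16)
[I7] 25/26/31/32  (struct: FPMUL busy until I6 writes@24)

cycle = 32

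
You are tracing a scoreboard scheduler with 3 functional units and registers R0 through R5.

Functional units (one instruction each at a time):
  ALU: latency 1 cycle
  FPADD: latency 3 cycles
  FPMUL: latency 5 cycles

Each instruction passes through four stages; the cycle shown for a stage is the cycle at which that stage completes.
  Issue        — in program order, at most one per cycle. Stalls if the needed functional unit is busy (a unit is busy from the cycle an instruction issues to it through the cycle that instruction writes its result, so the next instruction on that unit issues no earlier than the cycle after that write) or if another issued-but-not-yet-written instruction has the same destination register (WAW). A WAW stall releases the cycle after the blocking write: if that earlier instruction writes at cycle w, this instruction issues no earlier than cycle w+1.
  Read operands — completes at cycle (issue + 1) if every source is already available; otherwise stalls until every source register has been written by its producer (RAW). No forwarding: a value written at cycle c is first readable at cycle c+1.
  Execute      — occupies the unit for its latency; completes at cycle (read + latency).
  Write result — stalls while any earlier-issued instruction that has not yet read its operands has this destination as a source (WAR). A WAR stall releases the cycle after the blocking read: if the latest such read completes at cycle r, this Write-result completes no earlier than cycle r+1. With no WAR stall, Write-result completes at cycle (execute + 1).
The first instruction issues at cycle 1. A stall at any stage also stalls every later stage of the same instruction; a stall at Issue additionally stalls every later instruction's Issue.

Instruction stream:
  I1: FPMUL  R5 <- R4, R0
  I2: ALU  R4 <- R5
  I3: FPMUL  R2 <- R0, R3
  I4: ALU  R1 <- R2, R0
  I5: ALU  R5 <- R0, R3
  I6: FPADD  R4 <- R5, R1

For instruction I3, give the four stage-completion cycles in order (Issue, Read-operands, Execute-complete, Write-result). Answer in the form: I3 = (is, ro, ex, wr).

I3 = (9, 10, 15, 16)

[1] I1 dispatched to FPMUL
[2] I1 operands ready · I2 dispatched to ALU
[7] I1 complete
[8] R5←I1
[9] I2 operands ready · I3 dispatched to FPMUL
[10] I2 complete · I3 operands ready
[11] R4←I2
[12] I4 dispatched to ALU
[15] I3 complete
[16] R2←I3
[17] I4 operands ready
[18] I4 complete
[19] R1←I4
[20] I5 dispatched to ALU
[21] I5 operands ready · I6 dispatched to FPADD
[22] I5 complete
[23] R5←I5
[24] I6 operands ready
[27] I6 complete
[28] R4←I6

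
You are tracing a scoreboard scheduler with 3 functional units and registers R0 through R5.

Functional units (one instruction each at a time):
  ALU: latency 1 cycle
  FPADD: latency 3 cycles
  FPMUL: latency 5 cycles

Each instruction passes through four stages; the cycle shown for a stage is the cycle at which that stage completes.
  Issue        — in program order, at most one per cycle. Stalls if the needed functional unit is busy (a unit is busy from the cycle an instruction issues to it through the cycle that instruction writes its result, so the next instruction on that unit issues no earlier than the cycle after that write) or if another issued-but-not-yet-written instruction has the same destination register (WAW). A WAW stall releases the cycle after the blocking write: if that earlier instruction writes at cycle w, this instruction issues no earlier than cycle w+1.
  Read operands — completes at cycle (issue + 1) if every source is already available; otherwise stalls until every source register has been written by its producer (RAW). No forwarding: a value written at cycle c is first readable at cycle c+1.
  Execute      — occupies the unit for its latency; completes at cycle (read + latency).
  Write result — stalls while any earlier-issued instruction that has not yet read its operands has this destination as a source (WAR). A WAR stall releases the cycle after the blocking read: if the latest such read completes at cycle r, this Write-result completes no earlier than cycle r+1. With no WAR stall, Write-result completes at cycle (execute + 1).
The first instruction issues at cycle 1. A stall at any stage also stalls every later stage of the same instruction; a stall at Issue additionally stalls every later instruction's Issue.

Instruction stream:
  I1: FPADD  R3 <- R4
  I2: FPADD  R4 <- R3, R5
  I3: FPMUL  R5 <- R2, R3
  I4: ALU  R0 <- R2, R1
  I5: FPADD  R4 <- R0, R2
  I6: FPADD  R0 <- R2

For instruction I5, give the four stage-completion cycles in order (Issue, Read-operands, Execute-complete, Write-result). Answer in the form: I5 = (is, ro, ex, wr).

c1: I1 dispatched to FPADD
c2: I1 operands ready
c5: I1 complete
c6: R3←I1
c7: I2 dispatched to FPADD
c8: I2 operands ready; I3 dispatched to FPMUL
c9: I3 operands ready; I4 dispatched to ALU
c10: I4 operands ready
c11: I2 complete; I4 complete
c12: R4←I2; R0←I4
c13: I5 dispatched to FPADD
c14: I3 complete; I5 operands ready
c15: R5←I3
c17: I5 complete
c18: R4←I5
c19: I6 dispatched to FPADD
c20: I6 operands ready
c23: I6 complete
c24: R0←I6

I5 = (13, 14, 17, 18)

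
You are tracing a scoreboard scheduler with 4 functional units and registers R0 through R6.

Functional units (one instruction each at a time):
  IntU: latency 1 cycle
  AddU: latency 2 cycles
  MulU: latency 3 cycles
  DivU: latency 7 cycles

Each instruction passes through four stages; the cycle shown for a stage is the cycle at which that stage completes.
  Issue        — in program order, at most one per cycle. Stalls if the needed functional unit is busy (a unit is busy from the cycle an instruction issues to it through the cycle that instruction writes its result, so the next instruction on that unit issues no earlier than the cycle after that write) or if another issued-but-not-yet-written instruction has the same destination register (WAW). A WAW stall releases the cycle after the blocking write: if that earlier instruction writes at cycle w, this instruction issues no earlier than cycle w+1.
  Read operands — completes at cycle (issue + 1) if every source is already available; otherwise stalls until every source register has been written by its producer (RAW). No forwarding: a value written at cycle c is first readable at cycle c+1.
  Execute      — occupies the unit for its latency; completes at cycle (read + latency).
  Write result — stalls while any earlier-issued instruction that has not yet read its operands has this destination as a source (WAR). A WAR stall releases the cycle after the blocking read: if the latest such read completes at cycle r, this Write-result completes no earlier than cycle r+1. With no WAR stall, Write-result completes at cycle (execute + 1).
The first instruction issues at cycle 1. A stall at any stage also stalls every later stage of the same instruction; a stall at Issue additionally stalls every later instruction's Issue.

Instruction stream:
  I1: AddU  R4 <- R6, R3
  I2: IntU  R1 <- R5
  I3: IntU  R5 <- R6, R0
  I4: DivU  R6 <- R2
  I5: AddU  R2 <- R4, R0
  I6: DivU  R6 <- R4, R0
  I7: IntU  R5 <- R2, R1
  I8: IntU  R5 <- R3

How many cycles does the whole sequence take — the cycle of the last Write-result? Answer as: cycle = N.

cycle = 26

cycle 1: I1 issues→AddU
cycle 2: I1 reads; I2 issues→IntU
cycle 3: I2 reads
cycle 4: I1 exec-done; I2 exec-done
cycle 5: I1 writes R4; I2 writes R1
cycle 6: I3 issues→IntU
cycle 7: I3 reads; I4 issues→DivU
cycle 8: I3 exec-done; I4 reads; I5 issues→AddU
cycle 9: I3 writes R5; I5 reads
cycle 11: I5 exec-done
cycle 12: I5 writes R2
cycle 15: I4 exec-done
cycle 16: I4 writes R6
cycle 17: I6 issues→DivU
cycle 18: I6 reads; I7 issues→IntU
cycle 19: I7 reads
cycle 20: I7 exec-done
cycle 21: I7 writes R5
cycle 22: I8 issues→IntU
cycle 23: I8 reads
cycle 24: I8 exec-done
cycle 25: I6 exec-done; I8 writes R5
cycle 26: I6 writes R6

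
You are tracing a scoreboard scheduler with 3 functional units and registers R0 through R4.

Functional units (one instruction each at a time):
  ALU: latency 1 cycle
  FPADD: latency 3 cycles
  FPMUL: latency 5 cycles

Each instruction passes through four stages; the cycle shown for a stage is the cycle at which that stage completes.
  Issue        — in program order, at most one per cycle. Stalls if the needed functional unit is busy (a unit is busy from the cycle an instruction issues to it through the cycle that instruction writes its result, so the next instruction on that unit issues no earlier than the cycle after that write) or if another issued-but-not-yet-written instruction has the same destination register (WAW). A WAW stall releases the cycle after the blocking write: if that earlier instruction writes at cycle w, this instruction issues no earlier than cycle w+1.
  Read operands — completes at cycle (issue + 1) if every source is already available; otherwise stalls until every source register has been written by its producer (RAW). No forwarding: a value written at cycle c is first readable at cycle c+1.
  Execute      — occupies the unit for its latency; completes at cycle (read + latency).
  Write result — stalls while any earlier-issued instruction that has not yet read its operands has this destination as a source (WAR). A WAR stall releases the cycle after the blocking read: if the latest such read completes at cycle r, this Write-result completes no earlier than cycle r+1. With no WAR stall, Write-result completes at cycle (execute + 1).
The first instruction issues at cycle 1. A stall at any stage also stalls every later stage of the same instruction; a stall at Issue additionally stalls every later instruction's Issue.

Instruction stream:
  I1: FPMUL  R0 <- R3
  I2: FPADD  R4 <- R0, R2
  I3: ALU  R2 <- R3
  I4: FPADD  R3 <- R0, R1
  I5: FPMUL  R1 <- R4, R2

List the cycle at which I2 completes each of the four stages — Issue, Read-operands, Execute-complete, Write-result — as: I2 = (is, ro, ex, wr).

I2 = (2, 9, 12, 13)

1) issue 1, read 2, done 7, write 8
2) issue 2, read 9, done 12, write 13  <RAW R0: wait I1 write@8>
3) issue 3, read 4, done 5, write 10  <WAR R2: wait I2 read@9>
4) issue 14, read 15, done 18, write 19  <struct: FPADD busy until I2 writes@13>
5) issue 15, read 16, done 21, write 22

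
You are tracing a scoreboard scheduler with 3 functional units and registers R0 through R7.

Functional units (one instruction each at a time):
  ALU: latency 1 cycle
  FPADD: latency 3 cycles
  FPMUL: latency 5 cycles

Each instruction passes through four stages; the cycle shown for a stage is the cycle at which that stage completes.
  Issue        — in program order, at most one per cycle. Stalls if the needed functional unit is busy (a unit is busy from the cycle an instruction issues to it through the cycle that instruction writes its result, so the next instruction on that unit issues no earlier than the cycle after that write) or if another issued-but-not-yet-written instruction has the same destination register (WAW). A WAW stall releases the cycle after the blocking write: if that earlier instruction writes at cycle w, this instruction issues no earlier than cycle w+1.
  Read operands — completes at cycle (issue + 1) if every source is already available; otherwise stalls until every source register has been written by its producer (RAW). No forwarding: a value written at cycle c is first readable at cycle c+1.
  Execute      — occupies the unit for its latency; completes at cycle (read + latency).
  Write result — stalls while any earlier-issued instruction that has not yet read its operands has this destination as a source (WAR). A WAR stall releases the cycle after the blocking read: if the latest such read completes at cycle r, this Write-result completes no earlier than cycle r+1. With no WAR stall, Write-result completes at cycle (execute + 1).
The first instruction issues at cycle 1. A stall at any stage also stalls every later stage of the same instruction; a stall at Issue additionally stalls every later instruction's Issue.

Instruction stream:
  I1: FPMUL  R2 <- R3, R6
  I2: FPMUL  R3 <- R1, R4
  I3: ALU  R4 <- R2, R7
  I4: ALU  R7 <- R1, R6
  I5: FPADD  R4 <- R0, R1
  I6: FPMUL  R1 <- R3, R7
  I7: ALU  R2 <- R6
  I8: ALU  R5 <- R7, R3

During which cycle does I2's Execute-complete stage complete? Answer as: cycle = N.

cycle 1: I1 dispatched to FPMUL
cycle 2: I1 operands ready
cycle 7: I1 complete
cycle 8: R2←I1
cycle 9: I2 dispatched to FPMUL
cycle 10: I2 operands ready | I3 dispatched to ALU
cycle 11: I3 operands ready
cycle 12: I3 complete
cycle 13: R4←I3
cycle 14: I4 dispatched to ALU
cycle 15: I2 complete | I4 operands ready | I5 dispatched to FPADD
cycle 16: R3←I2 | I4 complete | I5 operands ready
cycle 17: R7←I4 | I6 dispatched to FPMUL
cycle 18: I6 operands ready | I7 dispatched to ALU
cycle 19: I5 complete | I7 operands ready
cycle 20: R4←I5 | I7 complete
cycle 21: R2←I7
cycle 22: I8 dispatched to ALU
cycle 23: I6 complete | I8 operands ready
cycle 24: R1←I6 | I8 complete
cycle 25: R5←I8

cycle = 15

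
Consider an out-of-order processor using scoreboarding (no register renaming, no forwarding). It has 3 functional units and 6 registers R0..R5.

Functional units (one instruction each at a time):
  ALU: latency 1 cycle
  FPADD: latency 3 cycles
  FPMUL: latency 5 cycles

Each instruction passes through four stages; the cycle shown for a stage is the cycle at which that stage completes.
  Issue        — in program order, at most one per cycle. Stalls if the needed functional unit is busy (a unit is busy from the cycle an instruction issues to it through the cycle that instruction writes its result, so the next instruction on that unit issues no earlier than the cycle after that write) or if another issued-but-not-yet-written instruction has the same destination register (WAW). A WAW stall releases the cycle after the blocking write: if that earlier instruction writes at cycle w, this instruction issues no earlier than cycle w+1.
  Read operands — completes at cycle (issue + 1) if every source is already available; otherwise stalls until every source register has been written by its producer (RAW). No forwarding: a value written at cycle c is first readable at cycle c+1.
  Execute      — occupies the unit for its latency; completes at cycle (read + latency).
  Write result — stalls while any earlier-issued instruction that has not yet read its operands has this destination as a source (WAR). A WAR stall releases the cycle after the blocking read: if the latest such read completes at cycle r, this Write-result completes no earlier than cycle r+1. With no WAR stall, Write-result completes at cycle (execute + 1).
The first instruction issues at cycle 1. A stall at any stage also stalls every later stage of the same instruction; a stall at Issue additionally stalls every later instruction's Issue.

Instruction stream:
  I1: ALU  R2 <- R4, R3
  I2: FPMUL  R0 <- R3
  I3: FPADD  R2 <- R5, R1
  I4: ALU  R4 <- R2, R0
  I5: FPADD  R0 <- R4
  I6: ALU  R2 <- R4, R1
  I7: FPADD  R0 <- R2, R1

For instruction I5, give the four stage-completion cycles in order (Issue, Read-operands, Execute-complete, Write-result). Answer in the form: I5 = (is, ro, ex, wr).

I5 = (11, 14, 17, 18)

[1] I1 dispatched to ALU
[2] I1 operands ready | I2 dispatched to FPMUL
[3] I1 complete | I2 operands ready
[4] R2←I1
[5] I3 dispatched to FPADD
[6] I3 operands ready | I4 dispatched to ALU
[8] I2 complete
[9] R0←I2 | I3 complete
[10] R2←I3
[11] I4 operands ready | I5 dispatched to FPADD
[12] I4 complete
[13] R4←I4
[14] I5 operands ready | I6 dispatched to ALU
[15] I6 operands ready
[16] I6 complete
[17] I5 complete | R2←I6
[18] R0←I5
[19] I7 dispatched to FPADD
[20] I7 operands ready
[23] I7 complete
[24] R0←I7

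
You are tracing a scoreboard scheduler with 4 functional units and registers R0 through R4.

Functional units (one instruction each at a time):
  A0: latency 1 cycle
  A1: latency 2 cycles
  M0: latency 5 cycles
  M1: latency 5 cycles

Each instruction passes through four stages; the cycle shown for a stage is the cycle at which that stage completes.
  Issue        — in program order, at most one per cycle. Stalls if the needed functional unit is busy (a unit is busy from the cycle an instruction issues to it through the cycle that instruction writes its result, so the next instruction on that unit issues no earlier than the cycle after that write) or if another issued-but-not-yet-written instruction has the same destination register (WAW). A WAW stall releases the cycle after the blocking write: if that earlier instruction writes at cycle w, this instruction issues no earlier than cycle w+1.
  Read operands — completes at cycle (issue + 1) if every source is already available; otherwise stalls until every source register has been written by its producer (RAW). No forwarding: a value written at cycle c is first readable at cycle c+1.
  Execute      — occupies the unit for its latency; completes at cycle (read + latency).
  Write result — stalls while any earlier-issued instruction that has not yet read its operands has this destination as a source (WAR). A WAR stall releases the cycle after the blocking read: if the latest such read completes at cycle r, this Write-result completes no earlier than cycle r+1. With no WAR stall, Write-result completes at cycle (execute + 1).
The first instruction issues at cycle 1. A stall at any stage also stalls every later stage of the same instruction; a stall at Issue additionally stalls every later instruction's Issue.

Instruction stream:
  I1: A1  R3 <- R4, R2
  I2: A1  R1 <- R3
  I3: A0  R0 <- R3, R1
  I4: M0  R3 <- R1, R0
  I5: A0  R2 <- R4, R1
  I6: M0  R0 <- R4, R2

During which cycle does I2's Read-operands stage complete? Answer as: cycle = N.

cycle = 7

[I1] 1/2/4/5
[I2] 6/7/9/10  (struct: A1 busy until I1 writes@5)
[I3] 7/11/12/13  (RAW R1: wait I2 write@10)
[I4] 8/14/19/20  (RAW R0: wait I3 write@13)
[I5] 14/15/16/17  (struct: A0 busy until I3 writes@13)
[I6] 21/22/27/28  (struct: M0 busy until I4 writes@20)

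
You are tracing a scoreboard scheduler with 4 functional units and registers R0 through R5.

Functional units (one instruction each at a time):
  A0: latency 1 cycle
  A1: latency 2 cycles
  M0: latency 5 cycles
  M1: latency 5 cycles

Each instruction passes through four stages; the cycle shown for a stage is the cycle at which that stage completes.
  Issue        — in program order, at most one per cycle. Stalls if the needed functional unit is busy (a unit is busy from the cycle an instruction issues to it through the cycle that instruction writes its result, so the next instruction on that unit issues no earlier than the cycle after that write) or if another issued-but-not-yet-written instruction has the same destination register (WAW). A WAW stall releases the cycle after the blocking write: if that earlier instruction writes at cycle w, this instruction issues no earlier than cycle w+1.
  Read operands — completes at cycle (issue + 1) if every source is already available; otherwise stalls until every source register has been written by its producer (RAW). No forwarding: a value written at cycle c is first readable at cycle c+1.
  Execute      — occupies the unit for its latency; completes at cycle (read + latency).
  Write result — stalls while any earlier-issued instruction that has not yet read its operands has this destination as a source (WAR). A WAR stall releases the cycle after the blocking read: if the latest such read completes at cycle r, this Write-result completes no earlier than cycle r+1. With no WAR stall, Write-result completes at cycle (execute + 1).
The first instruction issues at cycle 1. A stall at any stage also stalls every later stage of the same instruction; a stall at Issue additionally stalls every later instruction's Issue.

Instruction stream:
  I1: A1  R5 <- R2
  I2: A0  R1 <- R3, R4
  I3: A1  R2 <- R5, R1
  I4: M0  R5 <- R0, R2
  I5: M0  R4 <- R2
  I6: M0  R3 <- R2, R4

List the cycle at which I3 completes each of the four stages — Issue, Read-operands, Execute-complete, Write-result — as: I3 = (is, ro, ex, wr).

c1: I1 issues→A1
c2: I1 reads, I2 issues→A0
c3: I2 reads
c4: I1 exec-done, I2 exec-done
c5: I1 writes R5, I2 writes R1
c6: I3 issues→A1
c7: I3 reads, I4 issues→M0
c9: I3 exec-done
c10: I3 writes R2
c11: I4 reads
c16: I4 exec-done
c17: I4 writes R5
c18: I5 issues→M0
c19: I5 reads
c24: I5 exec-done
c25: I5 writes R4
c26: I6 issues→M0
c27: I6 reads
c32: I6 exec-done
c33: I6 writes R3

I3 = (6, 7, 9, 10)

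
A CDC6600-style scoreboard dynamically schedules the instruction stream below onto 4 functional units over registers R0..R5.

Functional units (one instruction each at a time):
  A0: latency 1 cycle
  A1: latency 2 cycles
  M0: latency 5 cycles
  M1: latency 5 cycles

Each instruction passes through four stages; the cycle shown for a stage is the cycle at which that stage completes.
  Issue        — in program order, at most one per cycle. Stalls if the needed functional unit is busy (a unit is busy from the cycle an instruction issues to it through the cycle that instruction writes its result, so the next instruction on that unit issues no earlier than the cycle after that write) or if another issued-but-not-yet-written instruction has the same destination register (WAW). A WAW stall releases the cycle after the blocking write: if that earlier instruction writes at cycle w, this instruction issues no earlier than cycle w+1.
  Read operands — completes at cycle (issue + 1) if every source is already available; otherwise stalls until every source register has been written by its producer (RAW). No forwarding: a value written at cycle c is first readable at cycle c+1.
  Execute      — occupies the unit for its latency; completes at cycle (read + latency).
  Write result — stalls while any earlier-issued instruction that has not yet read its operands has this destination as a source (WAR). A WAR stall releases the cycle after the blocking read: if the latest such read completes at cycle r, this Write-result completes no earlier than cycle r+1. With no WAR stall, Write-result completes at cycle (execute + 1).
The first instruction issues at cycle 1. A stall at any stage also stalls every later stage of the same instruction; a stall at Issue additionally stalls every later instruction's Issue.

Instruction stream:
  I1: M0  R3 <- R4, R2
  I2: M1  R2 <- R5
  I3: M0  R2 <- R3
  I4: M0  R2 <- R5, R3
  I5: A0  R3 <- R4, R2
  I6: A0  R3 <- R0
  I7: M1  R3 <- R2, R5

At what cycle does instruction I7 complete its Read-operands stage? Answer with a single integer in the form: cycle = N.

cycle = 34

  I1 | 1 | 2 | 7 | 8
  I2 | 2 | 3 | 8 | 9
  I3 | 10 | 11 | 16 | 17   WAW R2: wait I2 write@9
  I4 | 18 | 19 | 24 | 25   struct: M0 busy until I3 writes@17
  I5 | 19 | 26 | 27 | 28   RAW R2: wait I4 write@25
  I6 | 29 | 30 | 31 | 32   struct: A0 busy until I5 writes@28
  I7 | 33 | 34 | 39 | 40   WAW R3: wait I6 write@32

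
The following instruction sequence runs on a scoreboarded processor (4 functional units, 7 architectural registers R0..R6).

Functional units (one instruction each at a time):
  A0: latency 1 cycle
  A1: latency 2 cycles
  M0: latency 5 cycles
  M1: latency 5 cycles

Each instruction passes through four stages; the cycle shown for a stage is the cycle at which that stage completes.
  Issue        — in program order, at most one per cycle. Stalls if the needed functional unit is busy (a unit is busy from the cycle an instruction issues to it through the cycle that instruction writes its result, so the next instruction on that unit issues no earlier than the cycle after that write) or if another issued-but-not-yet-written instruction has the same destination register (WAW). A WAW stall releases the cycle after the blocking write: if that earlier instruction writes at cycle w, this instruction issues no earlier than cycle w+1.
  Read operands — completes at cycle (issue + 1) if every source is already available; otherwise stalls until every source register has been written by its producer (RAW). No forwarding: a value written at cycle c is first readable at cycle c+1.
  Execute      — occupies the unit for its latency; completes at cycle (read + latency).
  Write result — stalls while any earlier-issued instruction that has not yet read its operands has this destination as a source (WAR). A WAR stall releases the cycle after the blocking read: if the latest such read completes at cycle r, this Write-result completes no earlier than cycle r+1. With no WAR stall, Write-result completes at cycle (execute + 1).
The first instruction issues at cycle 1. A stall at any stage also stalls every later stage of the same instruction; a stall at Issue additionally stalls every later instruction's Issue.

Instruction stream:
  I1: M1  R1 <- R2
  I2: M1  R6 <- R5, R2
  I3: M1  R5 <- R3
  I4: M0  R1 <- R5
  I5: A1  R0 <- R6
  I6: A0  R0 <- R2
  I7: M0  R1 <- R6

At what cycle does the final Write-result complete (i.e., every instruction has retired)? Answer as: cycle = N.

[1] issue I1 (M1)
[2] I1 read-ops
[7] I1 finished on M1
[8] I1→R1
[9] issue I2 (M1)
[10] I2 read-ops
[15] I2 finished on M1
[16] I2→R6
[17] issue I3 (M1)
[18] I3 read-ops | issue I4 (M0)
[19] issue I5 (A1)
[20] I5 read-ops
[22] I5 finished on A1
[23] I3 finished on M1 | I5→R0
[24] I3→R5 | issue I6 (A0)
[25] I4 read-ops | I6 read-ops
[26] I6 finished on A0
[27] I6→R0
[30] I4 finished on M0
[31] I4→R1
[32] issue I7 (M0)
[33] I7 read-ops
[38] I7 finished on M0
[39] I7→R1

cycle = 39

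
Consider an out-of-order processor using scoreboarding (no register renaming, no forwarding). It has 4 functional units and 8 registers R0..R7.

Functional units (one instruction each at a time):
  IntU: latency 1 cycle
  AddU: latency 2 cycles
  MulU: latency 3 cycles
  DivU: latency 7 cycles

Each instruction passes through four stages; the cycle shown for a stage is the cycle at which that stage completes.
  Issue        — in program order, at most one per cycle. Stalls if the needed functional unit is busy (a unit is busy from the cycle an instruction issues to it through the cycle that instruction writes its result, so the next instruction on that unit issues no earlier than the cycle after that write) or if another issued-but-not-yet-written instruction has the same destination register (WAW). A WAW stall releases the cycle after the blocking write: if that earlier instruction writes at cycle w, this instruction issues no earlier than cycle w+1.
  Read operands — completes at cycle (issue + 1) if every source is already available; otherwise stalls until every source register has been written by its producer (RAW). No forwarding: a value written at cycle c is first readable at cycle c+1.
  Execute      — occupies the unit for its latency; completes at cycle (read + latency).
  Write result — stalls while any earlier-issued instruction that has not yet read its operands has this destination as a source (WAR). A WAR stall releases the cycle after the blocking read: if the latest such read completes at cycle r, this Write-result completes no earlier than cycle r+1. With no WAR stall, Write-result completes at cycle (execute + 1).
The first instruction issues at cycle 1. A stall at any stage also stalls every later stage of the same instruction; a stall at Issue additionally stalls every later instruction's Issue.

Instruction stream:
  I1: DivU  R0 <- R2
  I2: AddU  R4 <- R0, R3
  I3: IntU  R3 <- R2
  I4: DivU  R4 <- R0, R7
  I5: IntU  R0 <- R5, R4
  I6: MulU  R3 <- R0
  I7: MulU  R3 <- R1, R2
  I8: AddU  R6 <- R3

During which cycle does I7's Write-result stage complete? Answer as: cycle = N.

cycle = 38

[I1] 1/2/9/10
[I2] 2/11/13/14  (RAW R0: wait I1 write@10)
[I3] 3/4/5/12  (WAR R3: wait I2 read@11)
[I4] 15/16/23/24  (WAW R4: wait I2 write@14)
[I5] 16/25/26/27  (RAW R4: wait I4 write@24)
[I6] 17/28/31/32  (RAW R0: wait I5 write@27)
[I7] 33/34/37/38  (struct: MulU busy until I6 writes@32)
[I8] 34/39/41/42  (RAW R3: wait I7 write@38)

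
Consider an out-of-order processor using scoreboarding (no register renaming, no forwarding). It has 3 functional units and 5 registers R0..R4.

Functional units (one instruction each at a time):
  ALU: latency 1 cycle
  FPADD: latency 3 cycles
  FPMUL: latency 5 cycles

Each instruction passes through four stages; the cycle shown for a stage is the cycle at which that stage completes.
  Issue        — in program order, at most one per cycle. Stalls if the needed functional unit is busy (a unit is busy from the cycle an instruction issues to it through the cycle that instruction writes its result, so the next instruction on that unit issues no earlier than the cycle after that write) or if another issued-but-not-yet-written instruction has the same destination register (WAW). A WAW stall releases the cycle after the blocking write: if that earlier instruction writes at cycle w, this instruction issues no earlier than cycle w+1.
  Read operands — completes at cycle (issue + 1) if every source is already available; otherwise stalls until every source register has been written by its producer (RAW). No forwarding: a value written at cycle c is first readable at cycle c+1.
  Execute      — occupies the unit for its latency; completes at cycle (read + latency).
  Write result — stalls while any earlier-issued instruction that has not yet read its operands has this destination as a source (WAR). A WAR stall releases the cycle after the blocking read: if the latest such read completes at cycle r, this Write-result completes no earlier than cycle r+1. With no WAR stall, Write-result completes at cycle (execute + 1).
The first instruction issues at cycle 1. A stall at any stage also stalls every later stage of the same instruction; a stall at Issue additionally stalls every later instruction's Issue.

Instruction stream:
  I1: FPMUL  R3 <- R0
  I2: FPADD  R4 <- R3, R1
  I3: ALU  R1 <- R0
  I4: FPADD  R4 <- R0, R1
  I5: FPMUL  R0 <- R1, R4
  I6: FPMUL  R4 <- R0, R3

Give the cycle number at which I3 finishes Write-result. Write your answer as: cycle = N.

cycle = 10

[1] I1→FPMUL
[2] I1 RO, I2→FPADD
[3] I3→ALU
[4] I3 RO
[5] I3 EX
[7] I1 EX
[8] I1 WR R3
[9] I2 RO
[10] I3 WR R1
[12] I2 EX
[13] I2 WR R4
[14] I4→FPADD
[15] I4 RO, I5→FPMUL
[18] I4 EX
[19] I4 WR R4
[20] I5 RO
[25] I5 EX
[26] I5 WR R0
[27] I6→FPMUL
[28] I6 RO
[33] I6 EX
[34] I6 WR R4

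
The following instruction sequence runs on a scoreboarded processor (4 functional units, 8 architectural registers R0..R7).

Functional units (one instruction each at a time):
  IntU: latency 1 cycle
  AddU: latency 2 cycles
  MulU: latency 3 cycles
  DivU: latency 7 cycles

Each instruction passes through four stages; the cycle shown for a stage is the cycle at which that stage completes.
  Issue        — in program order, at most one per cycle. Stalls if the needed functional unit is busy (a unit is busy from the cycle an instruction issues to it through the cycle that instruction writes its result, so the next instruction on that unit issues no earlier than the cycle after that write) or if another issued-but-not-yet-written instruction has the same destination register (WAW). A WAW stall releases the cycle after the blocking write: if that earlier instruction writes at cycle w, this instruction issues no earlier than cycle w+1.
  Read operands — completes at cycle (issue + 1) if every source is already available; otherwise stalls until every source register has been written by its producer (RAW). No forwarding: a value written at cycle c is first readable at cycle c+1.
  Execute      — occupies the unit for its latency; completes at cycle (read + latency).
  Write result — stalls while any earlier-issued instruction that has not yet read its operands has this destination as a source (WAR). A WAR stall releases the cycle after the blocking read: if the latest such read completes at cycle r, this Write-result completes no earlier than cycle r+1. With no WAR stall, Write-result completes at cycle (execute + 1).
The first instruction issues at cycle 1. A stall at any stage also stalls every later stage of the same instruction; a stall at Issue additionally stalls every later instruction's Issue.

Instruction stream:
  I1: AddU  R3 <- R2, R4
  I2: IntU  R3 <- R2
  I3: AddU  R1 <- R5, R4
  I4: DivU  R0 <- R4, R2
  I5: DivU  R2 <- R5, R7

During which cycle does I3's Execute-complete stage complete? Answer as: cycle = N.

cycle = 10

I1: IS=1 RO=2 EX=4 WR=5
I2: IS=6 RO=7 EX=8 WR=9  [WAW R3: wait I1 write@5]
I3: IS=7 RO=8 EX=10 WR=11
I4: IS=8 RO=9 EX=16 WR=17
I5: IS=18 RO=19 EX=26 WR=27  [struct: DivU busy until I4 writes@17]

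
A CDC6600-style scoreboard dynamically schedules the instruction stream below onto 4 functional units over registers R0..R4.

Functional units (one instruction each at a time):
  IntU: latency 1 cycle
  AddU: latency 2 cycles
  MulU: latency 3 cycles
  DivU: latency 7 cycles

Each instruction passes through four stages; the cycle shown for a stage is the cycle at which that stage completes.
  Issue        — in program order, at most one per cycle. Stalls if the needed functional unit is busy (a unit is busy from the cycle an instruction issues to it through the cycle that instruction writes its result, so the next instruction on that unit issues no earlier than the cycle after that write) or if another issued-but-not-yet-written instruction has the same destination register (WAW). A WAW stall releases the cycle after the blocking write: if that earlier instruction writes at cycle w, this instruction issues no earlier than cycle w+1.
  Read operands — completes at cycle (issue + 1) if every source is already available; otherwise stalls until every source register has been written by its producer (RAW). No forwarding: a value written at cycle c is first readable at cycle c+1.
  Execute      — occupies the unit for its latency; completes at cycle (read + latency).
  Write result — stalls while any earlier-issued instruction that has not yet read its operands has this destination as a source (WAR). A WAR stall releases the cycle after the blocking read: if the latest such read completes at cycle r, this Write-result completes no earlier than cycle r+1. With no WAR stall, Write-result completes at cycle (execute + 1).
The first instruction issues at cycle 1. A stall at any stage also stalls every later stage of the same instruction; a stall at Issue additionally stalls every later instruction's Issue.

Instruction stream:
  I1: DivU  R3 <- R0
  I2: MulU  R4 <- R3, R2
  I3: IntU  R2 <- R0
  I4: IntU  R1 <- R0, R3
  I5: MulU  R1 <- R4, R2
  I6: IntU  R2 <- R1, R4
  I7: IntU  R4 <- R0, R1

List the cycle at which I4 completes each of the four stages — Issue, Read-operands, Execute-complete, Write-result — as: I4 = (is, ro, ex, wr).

  I1 | 1 | 2 | 9 | 10
  I2 | 2 | 11 | 14 | 15   RAW R3: wait I1 write@10
  I3 | 3 | 4 | 5 | 12   WAR R2: wait I2 read@11
  I4 | 13 | 14 | 15 | 16   struct: IntU busy until I3 writes@12
  I5 | 17 | 18 | 21 | 22   WAW R1: wait I4 write@16
  I6 | 18 | 23 | 24 | 25   RAW R1: wait I5 write@22
  I7 | 26 | 27 | 28 | 29   struct: IntU busy until I6 writes@25

I4 = (13, 14, 15, 16)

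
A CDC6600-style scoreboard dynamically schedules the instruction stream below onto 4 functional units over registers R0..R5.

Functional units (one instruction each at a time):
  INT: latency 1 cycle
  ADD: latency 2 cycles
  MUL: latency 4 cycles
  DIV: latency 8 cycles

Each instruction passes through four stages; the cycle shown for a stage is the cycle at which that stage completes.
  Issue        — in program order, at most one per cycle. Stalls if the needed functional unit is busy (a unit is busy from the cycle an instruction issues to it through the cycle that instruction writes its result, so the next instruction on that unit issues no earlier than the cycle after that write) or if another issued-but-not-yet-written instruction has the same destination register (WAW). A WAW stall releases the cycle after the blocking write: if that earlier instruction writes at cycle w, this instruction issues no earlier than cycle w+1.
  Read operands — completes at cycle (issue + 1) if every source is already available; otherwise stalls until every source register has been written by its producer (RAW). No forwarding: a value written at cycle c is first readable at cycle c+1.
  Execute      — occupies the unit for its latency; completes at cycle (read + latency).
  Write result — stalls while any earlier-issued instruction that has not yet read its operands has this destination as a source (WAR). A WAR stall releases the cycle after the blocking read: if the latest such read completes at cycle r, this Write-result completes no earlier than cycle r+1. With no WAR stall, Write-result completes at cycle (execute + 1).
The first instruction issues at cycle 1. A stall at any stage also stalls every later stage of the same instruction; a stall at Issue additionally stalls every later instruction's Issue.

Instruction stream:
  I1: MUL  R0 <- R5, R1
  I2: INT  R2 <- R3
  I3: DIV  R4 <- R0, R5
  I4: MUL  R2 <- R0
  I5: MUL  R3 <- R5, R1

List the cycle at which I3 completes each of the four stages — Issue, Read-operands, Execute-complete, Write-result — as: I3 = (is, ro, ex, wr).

I3 = (3, 8, 16, 17)

[I1] 1/2/6/7
[I2] 2/3/4/5
[I3] 3/8/16/17  (RAW R0: wait I1 write@7)
[I4] 8/9/13/14  (struct: MUL busy until I1 writes@7)
[I5] 15/16/20/21  (struct: MUL busy until I4 writes@14)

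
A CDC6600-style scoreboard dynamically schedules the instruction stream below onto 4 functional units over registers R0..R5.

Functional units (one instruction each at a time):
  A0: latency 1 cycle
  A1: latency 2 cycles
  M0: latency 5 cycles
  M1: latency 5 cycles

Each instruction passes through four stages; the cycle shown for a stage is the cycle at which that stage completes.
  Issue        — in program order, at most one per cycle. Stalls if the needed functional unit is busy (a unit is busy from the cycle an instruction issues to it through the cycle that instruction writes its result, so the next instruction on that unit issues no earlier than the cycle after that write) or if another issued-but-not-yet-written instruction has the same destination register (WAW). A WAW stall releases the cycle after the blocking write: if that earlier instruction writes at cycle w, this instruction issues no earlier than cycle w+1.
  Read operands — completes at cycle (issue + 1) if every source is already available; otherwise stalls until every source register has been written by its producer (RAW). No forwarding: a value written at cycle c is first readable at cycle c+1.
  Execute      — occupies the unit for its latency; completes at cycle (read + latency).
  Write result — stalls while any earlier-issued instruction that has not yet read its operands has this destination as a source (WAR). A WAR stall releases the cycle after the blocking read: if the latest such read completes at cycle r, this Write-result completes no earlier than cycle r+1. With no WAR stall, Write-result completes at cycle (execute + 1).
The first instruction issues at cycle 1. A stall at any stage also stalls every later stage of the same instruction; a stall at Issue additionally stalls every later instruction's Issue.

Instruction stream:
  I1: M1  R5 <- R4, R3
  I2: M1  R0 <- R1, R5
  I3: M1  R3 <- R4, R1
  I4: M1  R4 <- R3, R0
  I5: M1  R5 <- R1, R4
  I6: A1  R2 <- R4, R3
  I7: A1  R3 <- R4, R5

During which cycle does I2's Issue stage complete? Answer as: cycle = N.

cycle = 9

[I1] 1/2/7/8
[I2] 9/10/15/16  (struct: M1 busy until I1 writes@8)
[I3] 17/18/23/24  (struct: M1 busy until I2 writes@16)
[I4] 25/26/31/32  (struct: M1 busy until I3 writes@24)
[I5] 33/34/39/40  (struct: M1 busy until I4 writes@32)
[I6] 34/35/37/38
[I7] 39/41/43/44  (struct: A1 busy until I6 writes@38; RAW R5: wait I5 write@40)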